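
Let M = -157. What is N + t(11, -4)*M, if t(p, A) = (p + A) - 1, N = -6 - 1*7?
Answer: -955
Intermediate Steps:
N = -13 (N = -6 - 7 = -13)
t(p, A) = -1 + A + p (t(p, A) = (A + p) - 1 = -1 + A + p)
N + t(11, -4)*M = -13 + (-1 - 4 + 11)*(-157) = -13 + 6*(-157) = -13 - 942 = -955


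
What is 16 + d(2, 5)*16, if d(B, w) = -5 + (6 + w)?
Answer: 112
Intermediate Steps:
d(B, w) = 1 + w
16 + d(2, 5)*16 = 16 + (1 + 5)*16 = 16 + 6*16 = 16 + 96 = 112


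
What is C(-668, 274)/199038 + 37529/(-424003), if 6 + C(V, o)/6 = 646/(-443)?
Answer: -78987648849/890142146131 ≈ -0.088736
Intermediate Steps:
C(V, o) = -19824/443 (C(V, o) = -36 + 6*(646/(-443)) = -36 + 6*(646*(-1/443)) = -36 + 6*(-646/443) = -36 - 3876/443 = -19824/443)
C(-668, 274)/199038 + 37529/(-424003) = -19824/443/199038 + 37529/(-424003) = -19824/443*1/199038 + 37529*(-1/424003) = -472/2099377 - 37529/424003 = -78987648849/890142146131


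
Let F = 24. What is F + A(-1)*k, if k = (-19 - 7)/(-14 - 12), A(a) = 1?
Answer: 25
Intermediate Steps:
k = 1 (k = -26/(-26) = -26*(-1/26) = 1)
F + A(-1)*k = 24 + 1*1 = 24 + 1 = 25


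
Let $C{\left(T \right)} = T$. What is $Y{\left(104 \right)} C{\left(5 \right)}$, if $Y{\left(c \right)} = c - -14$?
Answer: $590$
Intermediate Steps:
$Y{\left(c \right)} = 14 + c$ ($Y{\left(c \right)} = c + 14 = 14 + c$)
$Y{\left(104 \right)} C{\left(5 \right)} = \left(14 + 104\right) 5 = 118 \cdot 5 = 590$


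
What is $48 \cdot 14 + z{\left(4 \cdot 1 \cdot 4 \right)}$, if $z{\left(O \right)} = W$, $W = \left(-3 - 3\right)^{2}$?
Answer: $708$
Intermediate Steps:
$W = 36$ ($W = \left(-6\right)^{2} = 36$)
$z{\left(O \right)} = 36$
$48 \cdot 14 + z{\left(4 \cdot 1 \cdot 4 \right)} = 48 \cdot 14 + 36 = 672 + 36 = 708$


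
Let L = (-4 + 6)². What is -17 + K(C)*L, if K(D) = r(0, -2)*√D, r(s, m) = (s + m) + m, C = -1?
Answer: -17 - 16*I ≈ -17.0 - 16.0*I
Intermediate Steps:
r(s, m) = s + 2*m (r(s, m) = (m + s) + m = s + 2*m)
K(D) = -4*√D (K(D) = (0 + 2*(-2))*√D = (0 - 4)*√D = -4*√D)
L = 4 (L = 2² = 4)
-17 + K(C)*L = -17 - 4*I*4 = -17 - 16*I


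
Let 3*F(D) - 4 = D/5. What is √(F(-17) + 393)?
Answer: √9830/5 ≈ 19.829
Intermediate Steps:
F(D) = 4/3 + D/15 (F(D) = 4/3 + (D/5)/3 = 4/3 + D/15)
√(F(-17) + 393) = √((4/3 + (1/15)*(-17)) + 393) = √((4/3 - 17/15) + 393) = √(⅕ + 393) = √(1966/5) = √9830/5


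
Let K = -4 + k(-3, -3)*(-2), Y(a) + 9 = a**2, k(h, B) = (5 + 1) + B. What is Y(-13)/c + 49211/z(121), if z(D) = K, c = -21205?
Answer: -208704171/42410 ≈ -4921.1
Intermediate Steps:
k(h, B) = 6 + B
Y(a) = -9 + a**2
K = -10 (K = -4 + (6 - 3)*(-2) = -4 + 3*(-2) = -4 - 6 = -10)
z(D) = -10
Y(-13)/c + 49211/z(121) = (-9 + (-13)**2)/(-21205) + 49211/(-10) = (-9 + 169)*(-1/21205) + 49211*(-1/10) = 160*(-1/21205) - 49211/10 = -32/4241 - 49211/10 = -208704171/42410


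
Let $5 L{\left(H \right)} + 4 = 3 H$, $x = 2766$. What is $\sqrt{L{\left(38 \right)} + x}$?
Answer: $2 \sqrt{697} \approx 52.802$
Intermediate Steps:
$L{\left(H \right)} = - \frac{4}{5} + \frac{3 H}{5}$
$\sqrt{L{\left(38 \right)} + x} = \sqrt{\left(- \frac{4}{5} + \frac{3}{5} \cdot 38\right) + 2766} = \sqrt{\left(- \frac{4}{5} + \frac{114}{5}\right) + 2766} = \sqrt{22 + 2766} = \sqrt{2788} = 2 \sqrt{697}$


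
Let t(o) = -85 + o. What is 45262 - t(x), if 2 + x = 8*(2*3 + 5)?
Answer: 45261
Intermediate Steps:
x = 86 (x = -2 + 8*(2*3 + 5) = -2 + 8*(6 + 5) = -2 + 8*11 = -2 + 88 = 86)
45262 - t(x) = 45262 - (-85 + 86) = 45262 - 1*1 = 45262 - 1 = 45261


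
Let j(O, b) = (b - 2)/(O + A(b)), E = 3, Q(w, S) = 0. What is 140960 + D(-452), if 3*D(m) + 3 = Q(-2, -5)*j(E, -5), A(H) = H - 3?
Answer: 140959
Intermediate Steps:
A(H) = -3 + H
j(O, b) = (-2 + b)/(-3 + O + b) (j(O, b) = (b - 2)/(O + (-3 + b)) = (-2 + b)/(-3 + O + b))
D(m) = -1 (D(m) = -1 + (0*((-2 - 5)/(-3 + 3 - 5)))/3 = -1 + (0*(-7/(-5)))/3 = -1 + (0*(-⅕*(-7)))/3 = -1 + (0*(7/5))/3 = -1 + (⅓)*0 = -1 + 0 = -1)
140960 + D(-452) = 140960 - 1 = 140959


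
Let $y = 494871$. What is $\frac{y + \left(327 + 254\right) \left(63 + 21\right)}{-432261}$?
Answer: $- \frac{181225}{144087} \approx -1.2577$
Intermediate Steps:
$\frac{y + \left(327 + 254\right) \left(63 + 21\right)}{-432261} = \frac{494871 + \left(327 + 254\right) \left(63 + 21\right)}{-432261} = \left(494871 + 581 \cdot 84\right) \left(- \frac{1}{432261}\right) = \left(494871 + 48804\right) \left(- \frac{1}{432261}\right) = 543675 \left(- \frac{1}{432261}\right) = - \frac{181225}{144087}$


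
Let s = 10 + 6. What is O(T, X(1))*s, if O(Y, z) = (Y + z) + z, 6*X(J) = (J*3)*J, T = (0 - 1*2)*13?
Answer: -400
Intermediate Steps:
T = -26 (T = (0 - 2)*13 = -2*13 = -26)
X(J) = J²/2 (X(J) = ((J*3)*J)/6 = ((3*J)*J)/6 = (3*J²)/6 = J²/2)
O(Y, z) = Y + 2*z
s = 16
O(T, X(1))*s = (-26 + 2*((½)*1²))*16 = (-26 + 2*((½)*1))*16 = (-26 + 2*(½))*16 = (-26 + 1)*16 = -25*16 = -400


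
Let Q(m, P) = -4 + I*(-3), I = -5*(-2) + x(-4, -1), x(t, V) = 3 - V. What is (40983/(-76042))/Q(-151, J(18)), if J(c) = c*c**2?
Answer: 40983/3497932 ≈ 0.011716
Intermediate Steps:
J(c) = c**3
I = 14 (I = -5*(-2) + (3 - 1*(-1)) = 10 + (3 + 1) = 10 + 4 = 14)
Q(m, P) = -46 (Q(m, P) = -4 + 14*(-3) = -4 - 42 = -46)
(40983/(-76042))/Q(-151, J(18)) = (40983/(-76042))/(-46) = (40983*(-1/76042))*(-1/46) = -40983/76042*(-1/46) = 40983/3497932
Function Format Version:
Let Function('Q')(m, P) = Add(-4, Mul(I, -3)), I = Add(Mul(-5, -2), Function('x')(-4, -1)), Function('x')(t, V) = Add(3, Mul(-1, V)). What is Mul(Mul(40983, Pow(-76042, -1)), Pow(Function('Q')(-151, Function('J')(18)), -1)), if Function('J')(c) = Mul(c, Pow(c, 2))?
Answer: Rational(40983, 3497932) ≈ 0.011716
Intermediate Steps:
Function('J')(c) = Pow(c, 3)
I = 14 (I = Add(Mul(-5, -2), Add(3, Mul(-1, -1))) = Add(10, Add(3, 1)) = Add(10, 4) = 14)
Function('Q')(m, P) = -46 (Function('Q')(m, P) = Add(-4, Mul(14, -3)) = Add(-4, -42) = -46)
Mul(Mul(40983, Pow(-76042, -1)), Pow(Function('Q')(-151, Function('J')(18)), -1)) = Mul(Mul(40983, Pow(-76042, -1)), Pow(-46, -1)) = Mul(Mul(40983, Rational(-1, 76042)), Rational(-1, 46)) = Mul(Rational(-40983, 76042), Rational(-1, 46)) = Rational(40983, 3497932)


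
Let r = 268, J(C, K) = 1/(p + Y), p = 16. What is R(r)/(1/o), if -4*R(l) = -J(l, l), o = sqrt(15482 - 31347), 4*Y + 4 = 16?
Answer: I*sqrt(15865)/76 ≈ 1.6573*I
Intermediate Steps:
Y = 3 (Y = -1 + (1/4)*16 = -1 + 4 = 3)
J(C, K) = 1/19 (J(C, K) = 1/(16 + 3) = 1/19)
o = I*sqrt(15865) (o = sqrt(-15865) = I*sqrt(15865) ≈ 125.96*I)
R(l) = 1/76 (R(l) = -(-1)/(4*19) = -1/4*(-1/19) = 1/76)
R(r)/(1/o) = 1/(76*(1/(I*sqrt(15865)))) = 1/(76*((-I*sqrt(15865)/15865))) = (I*sqrt(15865))/76 = I*sqrt(15865)/76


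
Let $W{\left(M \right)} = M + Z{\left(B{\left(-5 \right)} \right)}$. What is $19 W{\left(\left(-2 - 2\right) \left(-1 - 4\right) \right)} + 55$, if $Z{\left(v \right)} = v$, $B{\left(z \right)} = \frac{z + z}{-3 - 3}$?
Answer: $\frac{1400}{3} \approx 466.67$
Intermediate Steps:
$B{\left(z \right)} = - \frac{z}{3}$ ($B{\left(z \right)} = \frac{2 z}{-6} = 2 z \left(- \frac{1}{6}\right) = - \frac{z}{3}$)
$W{\left(M \right)} = \frac{5}{3} + M$ ($W{\left(M \right)} = M - - \frac{5}{3} = M + \frac{5}{3} = \frac{5}{3} + M$)
$19 W{\left(\left(-2 - 2\right) \left(-1 - 4\right) \right)} + 55 = 19 \left(\frac{5}{3} + \left(-2 - 2\right) \left(-1 - 4\right)\right) + 55 = 19 \left(\frac{5}{3} - -20\right) + 55 = 19 \left(\frac{5}{3} + 20\right) + 55 = 19 \cdot \frac{65}{3} + 55 = \frac{1235}{3} + 55 = \frac{1400}{3}$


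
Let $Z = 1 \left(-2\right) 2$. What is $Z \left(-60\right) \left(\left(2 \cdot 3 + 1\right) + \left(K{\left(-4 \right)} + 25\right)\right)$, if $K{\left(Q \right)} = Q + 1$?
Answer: $6960$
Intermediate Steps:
$K{\left(Q \right)} = 1 + Q$
$Z = -4$ ($Z = \left(-2\right) 2 = -4$)
$Z \left(-60\right) \left(\left(2 \cdot 3 + 1\right) + \left(K{\left(-4 \right)} + 25\right)\right) = \left(-4\right) \left(-60\right) \left(\left(2 \cdot 3 + 1\right) + \left(\left(1 - 4\right) + 25\right)\right) = 240 \left(\left(6 + 1\right) + \left(-3 + 25\right)\right) = 240 \left(7 + 22\right) = 240 \cdot 29 = 6960$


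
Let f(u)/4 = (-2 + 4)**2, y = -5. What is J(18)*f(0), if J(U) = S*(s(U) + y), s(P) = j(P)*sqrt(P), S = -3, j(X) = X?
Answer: 240 - 2592*sqrt(2) ≈ -3425.6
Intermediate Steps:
f(u) = 16 (f(u) = 4*(-2 + 4)**2 = 4*2**2 = 4*4 = 16)
s(P) = P**(3/2) (s(P) = P*sqrt(P) = P**(3/2))
J(U) = 15 - 3*U**(3/2) (J(U) = -3*(U**(3/2) - 5) = -3*(-5 + U**(3/2)) = 15 - 3*U**(3/2))
J(18)*f(0) = (15 - 162*sqrt(2))*16 = 240 - 2592*sqrt(2)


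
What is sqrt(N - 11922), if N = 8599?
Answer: I*sqrt(3323) ≈ 57.645*I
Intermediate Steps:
sqrt(N - 11922) = sqrt(8599 - 11922) = sqrt(-3323) = I*sqrt(3323)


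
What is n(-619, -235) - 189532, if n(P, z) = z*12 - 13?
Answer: -192365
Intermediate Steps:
n(P, z) = -13 + 12*z (n(P, z) = 12*z - 13 = -13 + 12*z)
n(-619, -235) - 189532 = (-13 + 12*(-235)) - 189532 = (-13 - 2820) - 189532 = -2833 - 189532 = -192365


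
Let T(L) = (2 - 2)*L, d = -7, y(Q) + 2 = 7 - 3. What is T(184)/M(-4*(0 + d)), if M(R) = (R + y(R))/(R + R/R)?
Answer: 0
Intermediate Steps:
y(Q) = 2 (y(Q) = -2 + (7 - 3) = -2 + 4 = 2)
M(R) = (2 + R)/(1 + R) (M(R) = (R + 2)/(R + R/R) = (2 + R)/(R + 1) = (2 + R)/(1 + R))
T(L) = 0 (T(L) = 0*L = 0)
T(184)/M(-4*(0 + d)) = 0/(((2 - 4*(0 - 7))/(1 - 4*(0 - 7)))) = 0/(((2 - 4*(-7))/(1 - 4*(-7)))) = 0/(((2 + 28)/(1 + 28))) = 0/((30/29)) = 0/(((1/29)*30)) = 0/(30/29) = 0*(29/30) = 0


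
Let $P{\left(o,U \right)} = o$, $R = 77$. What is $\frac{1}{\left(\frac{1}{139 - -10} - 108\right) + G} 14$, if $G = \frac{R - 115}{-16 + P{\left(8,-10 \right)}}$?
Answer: $- \frac{8344}{61533} \approx -0.1356$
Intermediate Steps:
$G = \frac{19}{4}$ ($G = \frac{77 - 115}{-16 + 8} = - \frac{38}{-8} = \left(-38\right) \left(- \frac{1}{8}\right) = \frac{19}{4} \approx 4.75$)
$\frac{1}{\left(\frac{1}{139 - -10} - 108\right) + G} 14 = \frac{1}{\left(\frac{1}{139 - -10} - 108\right) + \frac{19}{4}} \cdot 14 = \frac{1}{\left(\frac{1}{139 + \left(12 - 2\right)} - 108\right) + \frac{19}{4}} \cdot 14 = \frac{1}{\left(\frac{1}{139 + 10} - 108\right) + \frac{19}{4}} \cdot 14 = \frac{1}{\left(\frac{1}{149} - 108\right) + \frac{19}{4}} \cdot 14 = \frac{1}{- \frac{16091}{149} + \frac{19}{4}} \cdot 14 = \frac{1}{- \frac{61533}{596}} \cdot 14 = \left(- \frac{596}{61533}\right) 14 = - \frac{8344}{61533}$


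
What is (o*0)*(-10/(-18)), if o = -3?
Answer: 0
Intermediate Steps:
(o*0)*(-10/(-18)) = (-3*0)*(-10/(-18)) = 0*(-10*(-1/18)) = 0*(5/9) = 0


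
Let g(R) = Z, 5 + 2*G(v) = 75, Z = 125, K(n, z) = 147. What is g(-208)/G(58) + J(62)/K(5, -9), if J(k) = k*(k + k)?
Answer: 8213/147 ≈ 55.871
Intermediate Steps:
G(v) = 35 (G(v) = -5/2 + (½)*75 = -5/2 + 75/2 = 35)
g(R) = 125
J(k) = 2*k² (J(k) = k*(2*k) = 2*k²)
g(-208)/G(58) + J(62)/K(5, -9) = 125/35 + (2*62²)/147 = 125*(1/35) + (2*3844)*(1/147) = 25/7 + 7688*(1/147) = 25/7 + 7688/147 = 8213/147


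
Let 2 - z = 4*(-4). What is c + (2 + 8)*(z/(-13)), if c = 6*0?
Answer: -180/13 ≈ -13.846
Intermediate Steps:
z = 18 (z = 2 - 4*(-4) = 2 - 1*(-16) = 2 + 16 = 18)
c = 0
c + (2 + 8)*(z/(-13)) = 0 + (2 + 8)*(18/(-13)) = 0 + 10*(18*(-1/13)) = 0 + 10*(-18/13) = 0 - 180/13 = -180/13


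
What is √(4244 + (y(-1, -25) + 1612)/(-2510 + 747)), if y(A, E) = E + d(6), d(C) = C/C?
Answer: 6*√366340822/1763 ≈ 65.139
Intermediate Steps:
d(C) = 1
y(A, E) = 1 + E (y(A, E) = E + 1 = 1 + E)
√(4244 + (y(-1, -25) + 1612)/(-2510 + 747)) = √(4244 + ((1 - 25) + 1612)/(-2510 + 747)) = √(4244 + (-24 + 1612)/(-1763)) = √(4244 + 1588*(-1/1763)) = √(4244 - 1588/1763) = √(7480584/1763) = 6*√366340822/1763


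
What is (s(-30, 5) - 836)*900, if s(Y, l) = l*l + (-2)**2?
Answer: -726300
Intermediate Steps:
s(Y, l) = 4 + l**2 (s(Y, l) = l**2 + 4 = 4 + l**2)
(s(-30, 5) - 836)*900 = ((4 + 5**2) - 836)*900 = ((4 + 25) - 836)*900 = (29 - 836)*900 = -807*900 = -726300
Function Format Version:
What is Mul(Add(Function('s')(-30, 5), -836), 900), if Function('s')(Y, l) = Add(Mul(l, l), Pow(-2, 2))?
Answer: -726300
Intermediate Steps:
Function('s')(Y, l) = Add(4, Pow(l, 2)) (Function('s')(Y, l) = Add(Pow(l, 2), 4) = Add(4, Pow(l, 2)))
Mul(Add(Function('s')(-30, 5), -836), 900) = Mul(Add(Add(4, Pow(5, 2)), -836), 900) = Mul(Add(Add(4, 25), -836), 900) = Mul(Add(29, -836), 900) = Mul(-807, 900) = -726300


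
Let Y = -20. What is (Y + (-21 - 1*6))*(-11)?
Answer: 517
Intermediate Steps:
(Y + (-21 - 1*6))*(-11) = (-20 + (-21 - 1*6))*(-11) = (-20 + (-21 - 6))*(-11) = (-20 - 27)*(-11) = -47*(-11) = 517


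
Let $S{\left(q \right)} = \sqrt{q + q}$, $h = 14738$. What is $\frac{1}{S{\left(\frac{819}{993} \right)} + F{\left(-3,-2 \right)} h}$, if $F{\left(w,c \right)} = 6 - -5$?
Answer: $\frac{26830529}{4349711700149} - \frac{\sqrt{180726}}{8699423400298} \approx 6.1683 \cdot 10^{-6}$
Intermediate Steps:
$F{\left(w,c \right)} = 11$ ($F{\left(w,c \right)} = 6 + 5 = 11$)
$S{\left(q \right)} = \sqrt{2} \sqrt{q}$ ($S{\left(q \right)} = \sqrt{2 q} = \sqrt{2} \sqrt{q}$)
$\frac{1}{S{\left(\frac{819}{993} \right)} + F{\left(-3,-2 \right)} h} = \frac{1}{\sqrt{2} \sqrt{\frac{819}{993}} + 11 \cdot 14738} = \frac{1}{\sqrt{2} \sqrt{819 \cdot \frac{1}{993}} + 162118} = \frac{1}{\sqrt{2} \sqrt{\frac{273}{331}} + 162118} = \frac{1}{\sqrt{2} \frac{\sqrt{90363}}{331} + 162118} = \frac{1}{\frac{\sqrt{180726}}{331} + 162118} = \frac{1}{162118 + \frac{\sqrt{180726}}{331}}$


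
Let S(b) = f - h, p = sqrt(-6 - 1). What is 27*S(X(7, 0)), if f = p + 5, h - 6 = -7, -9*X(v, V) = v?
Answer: 162 + 27*I*sqrt(7) ≈ 162.0 + 71.435*I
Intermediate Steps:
p = I*sqrt(7) (p = sqrt(-7) = I*sqrt(7) ≈ 2.6458*I)
X(v, V) = -v/9
h = -1 (h = 6 - 7 = -1)
f = 5 + I*sqrt(7) (f = I*sqrt(7) + 5 = 5 + I*sqrt(7) ≈ 5.0 + 2.6458*I)
S(b) = 6 + I*sqrt(7) (S(b) = (5 + I*sqrt(7)) - 1*(-1) = (5 + I*sqrt(7)) + 1 = 6 + I*sqrt(7))
27*S(X(7, 0)) = 27*(6 + I*sqrt(7)) = 162 + 27*I*sqrt(7)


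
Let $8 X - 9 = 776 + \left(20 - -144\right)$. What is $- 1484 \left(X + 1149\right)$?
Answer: $- \frac{3762311}{2} \approx -1.8812 \cdot 10^{6}$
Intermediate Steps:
$X = \frac{949}{8}$ ($X = \frac{9}{8} + \frac{776 + \left(20 - -144\right)}{8} = \frac{9}{8} + \frac{776 + \left(20 + 144\right)}{8} = \frac{9}{8} + \frac{776 + 164}{8} = \frac{9}{8} + \frac{1}{8} \cdot 940 = \frac{9}{8} + \frac{235}{2} = \frac{949}{8} \approx 118.63$)
$- 1484 \left(X + 1149\right) = - 1484 \left(\frac{949}{8} + 1149\right) = \left(-1484\right) \frac{10141}{8} = - \frac{3762311}{2}$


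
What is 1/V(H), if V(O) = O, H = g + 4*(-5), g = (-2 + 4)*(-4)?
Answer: -1/28 ≈ -0.035714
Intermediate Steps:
g = -8 (g = 2*(-4) = -8)
H = -28 (H = -8 + 4*(-5) = -8 - 20 = -28)
1/V(H) = 1/(-28) = -1/28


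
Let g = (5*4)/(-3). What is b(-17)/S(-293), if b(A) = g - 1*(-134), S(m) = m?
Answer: -382/879 ≈ -0.43458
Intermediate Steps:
g = -20/3 (g = 20*(-1/3) = -20/3 ≈ -6.6667)
b(A) = 382/3 (b(A) = -20/3 - 1*(-134) = -20/3 + 134 = 382/3)
b(-17)/S(-293) = (382/3)/(-293) = (382/3)*(-1/293) = -382/879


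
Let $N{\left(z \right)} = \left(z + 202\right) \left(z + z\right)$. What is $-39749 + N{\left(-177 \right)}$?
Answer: $-48599$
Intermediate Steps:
$N{\left(z \right)} = 2 z \left(202 + z\right)$ ($N{\left(z \right)} = \left(202 + z\right) 2 z = 2 z \left(202 + z\right)$)
$-39749 + N{\left(-177 \right)} = -39749 + 2 \left(-177\right) \left(202 - 177\right) = -39749 + 2 \left(-177\right) 25 = -39749 - 8850 = -48599$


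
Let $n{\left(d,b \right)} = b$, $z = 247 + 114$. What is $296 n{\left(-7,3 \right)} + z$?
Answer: $1249$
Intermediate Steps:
$z = 361$
$296 n{\left(-7,3 \right)} + z = 296 \cdot 3 + 361 = 888 + 361 = 1249$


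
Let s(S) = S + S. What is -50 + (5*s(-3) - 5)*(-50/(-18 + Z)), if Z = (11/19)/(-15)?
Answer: -755800/5141 ≈ -147.01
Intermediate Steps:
s(S) = 2*S
Z = -11/285 (Z = (11*(1/19))*(-1/15) = (11/19)*(-1/15) = -11/285 ≈ -0.038597)
-50 + (5*s(-3) - 5)*(-50/(-18 + Z)) = -50 + (5*(2*(-3)) - 5)*(-50/(-18 - 11/285)) = -50 + (5*(-6) - 5)*(-50/(-5141/285)) = -50 + (-30 - 5)*(-50*(-285/5141)) = -50 - 35*14250/5141 = -50 - 498750/5141 = -755800/5141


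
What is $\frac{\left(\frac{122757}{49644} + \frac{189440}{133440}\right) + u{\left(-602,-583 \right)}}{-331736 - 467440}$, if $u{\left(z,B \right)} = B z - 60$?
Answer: $- \frac{807153109045}{1838242258272} \approx -0.43909$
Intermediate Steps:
$u{\left(z,B \right)} = -60 + B z$
$\frac{\left(\frac{122757}{49644} + \frac{189440}{133440}\right) + u{\left(-602,-583 \right)}}{-331736 - 467440} = \frac{\left(\frac{122757}{49644} + \frac{189440}{133440}\right) - -350906}{-331736 - 467440} = \frac{\left(122757 \cdot \frac{1}{49644} + 189440 \cdot \frac{1}{133440}\right) + \left(-60 + 350966\right)}{-799176} = \left(\left(\frac{40919}{16548} + \frac{592}{417}\right) + 350906\right) \left(- \frac{1}{799176}\right) = \left(\frac{8953213}{2300172} + 350906\right) \left(- \frac{1}{799176}\right) = \frac{807153109045}{2300172} \left(- \frac{1}{799176}\right) = - \frac{807153109045}{1838242258272}$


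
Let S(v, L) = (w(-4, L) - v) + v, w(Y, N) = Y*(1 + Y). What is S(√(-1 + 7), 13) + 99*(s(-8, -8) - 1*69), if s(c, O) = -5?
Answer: -7314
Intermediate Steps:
S(v, L) = 12 (S(v, L) = (-4*(1 - 4) - v) + v = (-4*(-3) - v) + v = (12 - v) + v = 12)
S(√(-1 + 7), 13) + 99*(s(-8, -8) - 1*69) = 12 + 99*(-5 - 1*69) = 12 + 99*(-5 - 69) = 12 + 99*(-74) = 12 - 7326 = -7314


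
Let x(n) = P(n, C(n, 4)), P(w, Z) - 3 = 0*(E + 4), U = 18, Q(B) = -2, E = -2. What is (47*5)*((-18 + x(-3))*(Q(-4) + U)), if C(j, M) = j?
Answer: -56400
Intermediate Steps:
P(w, Z) = 3 (P(w, Z) = 3 + 0*(-2 + 4) = 3 + 0*2 = 3 + 0 = 3)
x(n) = 3
(47*5)*((-18 + x(-3))*(Q(-4) + U)) = (47*5)*((-18 + 3)*(-2 + 18)) = 235*(-15*16) = 235*(-240) = -56400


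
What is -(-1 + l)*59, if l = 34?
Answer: -1947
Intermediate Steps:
-(-1 + l)*59 = -(-1 + 34)*59 = -1*33*59 = -33*59 = -1947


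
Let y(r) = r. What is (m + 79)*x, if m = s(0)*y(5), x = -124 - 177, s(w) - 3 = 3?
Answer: -32809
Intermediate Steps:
s(w) = 6 (s(w) = 3 + 3 = 6)
x = -301
m = 30 (m = 6*5 = 30)
(m + 79)*x = (30 + 79)*(-301) = 109*(-301) = -32809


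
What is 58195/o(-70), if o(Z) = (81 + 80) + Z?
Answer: 58195/91 ≈ 639.51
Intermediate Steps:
o(Z) = 161 + Z
58195/o(-70) = 58195/(161 - 70) = 58195/91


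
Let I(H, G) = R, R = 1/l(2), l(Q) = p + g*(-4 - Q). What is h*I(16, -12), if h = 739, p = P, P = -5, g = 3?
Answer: -739/23 ≈ -32.130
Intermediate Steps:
p = -5
l(Q) = -17 - 3*Q (l(Q) = -5 + 3*(-4 - Q) = -5 + (-12 - 3*Q) = -17 - 3*Q)
R = -1/23 (R = 1/(-17 - 3*2) = 1/(-17 - 6) = 1/(-23) = -1/23 ≈ -0.043478)
I(H, G) = -1/23
h*I(16, -12) = 739*(-1/23) = -739/23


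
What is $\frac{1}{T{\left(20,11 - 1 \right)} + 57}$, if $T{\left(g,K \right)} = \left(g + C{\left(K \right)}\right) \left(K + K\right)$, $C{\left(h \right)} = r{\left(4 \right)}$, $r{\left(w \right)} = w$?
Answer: $\frac{1}{537} \approx 0.0018622$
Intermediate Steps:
$C{\left(h \right)} = 4$
$T{\left(g,K \right)} = 2 K \left(4 + g\right)$ ($T{\left(g,K \right)} = \left(g + 4\right) \left(K + K\right) = \left(4 + g\right) 2 K = 2 K \left(4 + g\right)$)
$\frac{1}{T{\left(20,11 - 1 \right)} + 57} = \frac{1}{2 \left(11 - 1\right) \left(4 + 20\right) + 57} = \frac{1}{2 \left(11 - 1\right) 24 + 57} = \frac{1}{2 \cdot 10 \cdot 24 + 57} = \frac{1}{480 + 57} = \frac{1}{537}$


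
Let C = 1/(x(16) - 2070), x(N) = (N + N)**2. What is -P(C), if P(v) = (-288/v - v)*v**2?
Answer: -315105409/1144445336 ≈ -0.27533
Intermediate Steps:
x(N) = 4*N**2 (x(N) = (2*N)**2 = 4*N**2)
C = -1/1046 (C = 1/(4*16**2 - 2070) = 1/(4*256 - 2070) = 1/(1024 - 2070) = 1/(-1046) = -1/1046 ≈ -0.00095602)
P(v) = v**2*(-v - 288/v) (P(v) = (-v - 288/v)*v**2 = v**2*(-v - 288/v))
-P(C) = -(-1)*(-1)*(288 + (-1/1046)**2)/1046 = -(-1)*(-1)*(288 + 1/1094116)/1046 = -(-1)*(-1)*315105409/(1046*1094116) = -1*315105409/1144445336 = -315105409/1144445336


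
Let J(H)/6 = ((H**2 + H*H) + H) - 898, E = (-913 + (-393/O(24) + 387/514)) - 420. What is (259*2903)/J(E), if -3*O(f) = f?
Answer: 794571583568/20864869151895 ≈ 0.038082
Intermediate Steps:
O(f) = -f/3
E = -2638099/2056 (E = (-913 + (-393/((-1/3*24)) + 387/514)) - 420 = (-913 + (-393/(-8) + 387*(1/514))) - 420 = (-913 + (-393*(-1/8) + 387/514)) - 420 = (-913 + (393/8 + 387/514)) - 420 = (-913 + 102549/2056) - 420 = -1774579/2056 - 420 = -2638099/2056 ≈ -1283.1)
J(H) = -5388 + 6*H + 12*H**2 (J(H) = 6*(((H**2 + H*H) + H) - 898) = 6*(((H**2 + H**2) + H) - 898) = 6*((2*H**2 + H) - 898) = 6*((H + 2*H**2) - 898) = 6*(-898 + H + 2*H**2) = -5388 + 6*H + 12*H**2)
(259*2903)/J(E) = (259*2903)/(-5388 + 6*(-2638099/2056) + 12*(-2638099/2056)**2) = 751877/(-5388 - 7914297/1028 + 12*(6959566333801/4227136)) = 751877/(-5388 - 7914297/1028 + 20878699001403/1056784) = 751877/(20864869151895/1056784) = 751877*(1056784/20864869151895) = 794571583568/20864869151895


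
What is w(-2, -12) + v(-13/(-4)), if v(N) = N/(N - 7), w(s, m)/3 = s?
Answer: -103/15 ≈ -6.8667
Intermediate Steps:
w(s, m) = 3*s
v(N) = N/(-7 + N)
w(-2, -12) + v(-13/(-4)) = 3*(-2) + (-13/(-4))/(-7 - 13/(-4)) = -6 + (-13*(-1/4))/(-7 - 13*(-1/4)) = -6 + 13/(4*(-7 + 13/4)) = -6 + 13/(4*(-15/4)) = -6 + (13/4)*(-4/15) = -6 - 13/15 = -103/15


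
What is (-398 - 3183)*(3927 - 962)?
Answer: -10617665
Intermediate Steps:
(-398 - 3183)*(3927 - 962) = -3581*2965 = -10617665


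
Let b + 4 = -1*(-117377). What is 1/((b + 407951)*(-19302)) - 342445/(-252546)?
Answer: 578720854745969/426794483766168 ≈ 1.3560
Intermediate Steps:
b = 117373 (b = -4 - 1*(-117377) = -4 + 117377 = 117373)
1/((b + 407951)*(-19302)) - 342445/(-252546) = 1/((117373 + 407951)*(-19302)) - 342445/(-252546) = -1/19302/525324 - 342445*(-1/252546) = (1/525324)*(-1/19302) + 342445/252546 = -1/10139803848 + 342445/252546 = 578720854745969/426794483766168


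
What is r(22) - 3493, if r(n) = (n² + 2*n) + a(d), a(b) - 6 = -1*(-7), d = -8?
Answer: -2952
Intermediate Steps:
a(b) = 13 (a(b) = 6 - 1*(-7) = 6 + 7 = 13)
r(n) = 13 + n² + 2*n (r(n) = (n² + 2*n) + 13 = 13 + n² + 2*n)
r(22) - 3493 = (13 + 22² + 2*22) - 3493 = (13 + 484 + 44) - 3493 = 541 - 3493 = -2952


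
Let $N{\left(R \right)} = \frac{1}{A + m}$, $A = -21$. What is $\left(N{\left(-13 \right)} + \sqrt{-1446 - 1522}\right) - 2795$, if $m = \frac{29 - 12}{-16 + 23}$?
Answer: $- \frac{363357}{130} + 2 i \sqrt{742} \approx -2795.1 + 54.479 i$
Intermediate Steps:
$m = \frac{17}{7} \approx 2.4286$
$N{\left(R \right)} = - \frac{7}{130}$ ($N{\left(R \right)} = \frac{1}{-21 + \frac{17}{7}} = \frac{1}{- \frac{130}{7}} = - \frac{7}{130}$)
$\left(N{\left(-13 \right)} + \sqrt{-1446 - 1522}\right) - 2795 = \left(- \frac{7}{130} + \sqrt{-1446 - 1522}\right) - 2795 = \left(- \frac{7}{130} + \sqrt{-2968}\right) - 2795 = \left(- \frac{7}{130} + 2 i \sqrt{742}\right) - 2795 = - \frac{363357}{130} + 2 i \sqrt{742}$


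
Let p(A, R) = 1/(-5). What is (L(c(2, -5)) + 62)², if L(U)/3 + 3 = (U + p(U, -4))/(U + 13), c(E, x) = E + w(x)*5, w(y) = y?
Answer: 2247001/625 ≈ 3595.2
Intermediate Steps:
p(A, R) = -⅕
c(E, x) = E + 5*x (c(E, x) = E + x*5 = E + 5*x)
L(U) = -9 + 3*(-⅕ + U)/(13 + U) (L(U) = -9 + 3*((U - ⅕)/(U + 13)) = -9 + 3*((-⅕ + U)/(13 + U)) = -9 + 3*(-⅕ + U)/(13 + U))
(L(c(2, -5)) + 62)² = (6*(-98 - 5*(2 + 5*(-5)))/(5*(13 + (2 + 5*(-5)))) + 62)² = (6*(-98 - 5*(2 - 25))/(5*(13 + (2 - 25))) + 62)² = (6*(-98 - 5*(-23))/(5*(13 - 23)) + 62)² = ((6/5)*(-98 + 115)/(-10) + 62)² = ((6/5)*(-⅒)*17 + 62)² = (-51/25 + 62)² = (1499/25)² = 2247001/625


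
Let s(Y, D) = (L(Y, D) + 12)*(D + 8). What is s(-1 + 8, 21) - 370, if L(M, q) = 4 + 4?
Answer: 210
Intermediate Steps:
L(M, q) = 8
s(Y, D) = 160 + 20*D (s(Y, D) = (8 + 12)*(D + 8) = 20*(8 + D) = 160 + 20*D)
s(-1 + 8, 21) - 370 = (160 + 20*21) - 370 = (160 + 420) - 370 = 580 - 370 = 210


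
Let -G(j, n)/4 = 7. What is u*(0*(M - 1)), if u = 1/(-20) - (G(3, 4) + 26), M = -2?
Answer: 0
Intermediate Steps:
G(j, n) = -28 (G(j, n) = -4*7 = -28)
u = 39/20 (u = 1/(-20) - (-28 + 26) = -1/20 - 1*(-2) = -1/20 + 2 = 39/20 ≈ 1.9500)
u*(0*(M - 1)) = 39*(0*(-2 - 1))/20 = 39*(0*(-3))/20 = (39/20)*0 = 0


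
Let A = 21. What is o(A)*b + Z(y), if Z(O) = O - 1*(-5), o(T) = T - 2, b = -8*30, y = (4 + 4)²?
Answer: -4491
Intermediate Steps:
y = 64 (y = 8² = 64)
b = -240
o(T) = -2 + T
Z(O) = 5 + O (Z(O) = O + 5 = 5 + O)
o(A)*b + Z(y) = (-2 + 21)*(-240) + (5 + 64) = 19*(-240) + 69 = -4560 + 69 = -4491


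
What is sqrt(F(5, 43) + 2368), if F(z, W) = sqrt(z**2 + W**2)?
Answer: sqrt(2368 + sqrt(1874)) ≈ 49.105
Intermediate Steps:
F(z, W) = sqrt(W**2 + z**2)
sqrt(F(5, 43) + 2368) = sqrt(sqrt(43**2 + 5**2) + 2368) = sqrt(sqrt(1849 + 25) + 2368) = sqrt(sqrt(1874) + 2368) = sqrt(2368 + sqrt(1874))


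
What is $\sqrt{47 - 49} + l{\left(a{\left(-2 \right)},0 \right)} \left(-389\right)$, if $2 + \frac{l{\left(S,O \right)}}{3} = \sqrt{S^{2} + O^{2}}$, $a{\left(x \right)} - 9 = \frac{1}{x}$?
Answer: $- \frac{15171}{2} + i \sqrt{2} \approx -7585.5 + 1.4142 i$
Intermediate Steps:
$a{\left(x \right)} = 9 + \frac{1}{x}$
$l{\left(S,O \right)} = -6 + 3 \sqrt{O^{2} + S^{2}}$ ($l{\left(S,O \right)} = -6 + 3 \sqrt{S^{2} + O^{2}} = -6 + 3 \sqrt{O^{2} + S^{2}}$)
$\sqrt{47 - 49} + l{\left(a{\left(-2 \right)},0 \right)} \left(-389\right) = \sqrt{47 - 49} + \left(-6 + 3 \sqrt{0^{2} + \left(9 + \frac{1}{-2}\right)^{2}}\right) \left(-389\right) = \sqrt{-2} + \left(-6 + 3 \sqrt{0 + \left(9 - \frac{1}{2}\right)^{2}}\right) \left(-389\right) = i \sqrt{2} + \left(-6 + 3 \sqrt{0 + \left(\frac{17}{2}\right)^{2}}\right) \left(-389\right) = i \sqrt{2} + \left(-6 + 3 \sqrt{0 + \frac{289}{4}}\right) \left(-389\right) = i \sqrt{2} + \left(-6 + 3 \sqrt{\frac{289}{4}}\right) \left(-389\right) = i \sqrt{2} + \left(-6 + 3 \cdot \frac{17}{2}\right) \left(-389\right) = i \sqrt{2} + \left(-6 + \frac{51}{2}\right) \left(-389\right) = i \sqrt{2} + \frac{39}{2} \left(-389\right) = i \sqrt{2} - \frac{15171}{2} = - \frac{15171}{2} + i \sqrt{2}$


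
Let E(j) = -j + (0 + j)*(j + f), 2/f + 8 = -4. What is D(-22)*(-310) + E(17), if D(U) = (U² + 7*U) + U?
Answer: -571265/6 ≈ -95211.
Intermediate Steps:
f = -⅙ (f = 2/(-8 - 4) = 2/(-12) = 2*(-1/12) = -⅙ ≈ -0.16667)
E(j) = -j + j*(-⅙ + j) (E(j) = -j + (0 + j)*(j - ⅙) = -j + j*(-⅙ + j))
D(U) = U² + 8*U
D(-22)*(-310) + E(17) = -22*(8 - 22)*(-310) + (⅙)*17*(-7 + 6*17) = -22*(-14)*(-310) + (⅙)*17*(-7 + 102) = 308*(-310) + (⅙)*17*95 = -95480 + 1615/6 = -571265/6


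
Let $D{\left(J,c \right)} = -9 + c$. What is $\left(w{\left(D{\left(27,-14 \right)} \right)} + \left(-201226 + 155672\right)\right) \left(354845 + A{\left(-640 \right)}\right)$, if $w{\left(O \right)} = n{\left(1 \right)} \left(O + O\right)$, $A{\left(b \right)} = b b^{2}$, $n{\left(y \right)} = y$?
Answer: $11937585468000$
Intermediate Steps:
$A{\left(b \right)} = b^{3}$
$w{\left(O \right)} = 2 O$ ($w{\left(O \right)} = 1 \left(O + O\right) = 1 \cdot 2 O = 2 O$)
$\left(w{\left(D{\left(27,-14 \right)} \right)} + \left(-201226 + 155672\right)\right) \left(354845 + A{\left(-640 \right)}\right) = \left(2 \left(-9 - 14\right) + \left(-201226 + 155672\right)\right) \left(354845 + \left(-640\right)^{3}\right) = \left(2 \left(-23\right) - 45554\right) \left(354845 - 262144000\right) = \left(-46 - 45554\right) \left(-261789155\right) = \left(-45600\right) \left(-261789155\right) = 11937585468000$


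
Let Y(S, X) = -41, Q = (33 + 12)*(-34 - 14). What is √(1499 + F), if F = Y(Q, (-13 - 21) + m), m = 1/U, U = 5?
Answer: 27*√2 ≈ 38.184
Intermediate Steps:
m = ⅕ (m = 1/5 = ⅕ ≈ 0.20000)
Q = -2160 (Q = 45*(-48) = -2160)
F = -41
√(1499 + F) = √(1499 - 41) = √1458 = 27*√2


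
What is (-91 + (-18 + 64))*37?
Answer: -1665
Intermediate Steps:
(-91 + (-18 + 64))*37 = (-91 + 46)*37 = -45*37 = -1665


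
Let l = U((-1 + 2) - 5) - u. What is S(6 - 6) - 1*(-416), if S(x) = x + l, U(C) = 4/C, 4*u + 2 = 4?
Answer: 829/2 ≈ 414.50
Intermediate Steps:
u = ½ (u = -½ + (¼)*4 = -½ + 1 = ½ ≈ 0.50000)
l = -3/2 (l = 4/((-1 + 2) - 5) - 1*½ = 4/(1 - 5) - ½ = 4/(-4) - ½ = 4*(-¼) - ½ = -1 - ½ = -3/2 ≈ -1.5000)
S(x) = -3/2 + x (S(x) = x - 3/2 = -3/2 + x)
S(6 - 6) - 1*(-416) = (-3/2 + (6 - 6)) - 1*(-416) = (-3/2 + 0) + 416 = -3/2 + 416 = 829/2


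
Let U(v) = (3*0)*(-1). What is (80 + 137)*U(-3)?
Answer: 0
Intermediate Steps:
U(v) = 0 (U(v) = 0*(-1) = 0)
(80 + 137)*U(-3) = (80 + 137)*0 = 217*0 = 0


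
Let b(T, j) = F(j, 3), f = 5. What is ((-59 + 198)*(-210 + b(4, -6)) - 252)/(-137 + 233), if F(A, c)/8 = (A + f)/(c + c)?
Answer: -44441/144 ≈ -308.62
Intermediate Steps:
F(A, c) = 4*(5 + A)/c (F(A, c) = 8*((A + 5)/(c + c)) = 8*((5 + A)/((2*c))) = 8*((5 + A)*(1/(2*c))) = 8*((5 + A)/(2*c)) = 4*(5 + A)/c)
b(T, j) = 20/3 + 4*j/3 (b(T, j) = 4*(5 + j)/3 = 4*(⅓)*(5 + j) = 20/3 + 4*j/3)
((-59 + 198)*(-210 + b(4, -6)) - 252)/(-137 + 233) = ((-59 + 198)*(-210 + (20/3 + (4/3)*(-6))) - 252)/(-137 + 233) = (139*(-210 + (20/3 - 8)) - 252)/96 = (139*(-210 - 4/3) - 252)*(1/96) = (139*(-634/3) - 252)*(1/96) = (-88126/3 - 252)*(1/96) = -88882/3*1/96 = -44441/144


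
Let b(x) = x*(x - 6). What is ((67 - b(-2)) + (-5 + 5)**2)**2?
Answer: 2601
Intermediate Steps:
b(x) = x*(-6 + x)
((67 - b(-2)) + (-5 + 5)**2)**2 = ((67 - (-2)*(-6 - 2)) + (-5 + 5)**2)**2 = ((67 - (-2)*(-8)) + 0**2)**2 = ((67 - 1*16) + 0)**2 = ((67 - 16) + 0)**2 = (51 + 0)**2 = 51**2 = 2601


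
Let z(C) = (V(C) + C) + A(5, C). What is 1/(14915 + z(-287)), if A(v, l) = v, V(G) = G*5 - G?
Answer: 1/13485 ≈ 7.4156e-5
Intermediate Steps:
V(G) = 4*G (V(G) = 5*G - G = 4*G)
z(C) = 5 + 5*C (z(C) = (4*C + C) + 5 = 5*C + 5 = 5 + 5*C)
1/(14915 + z(-287)) = 1/(14915 + (5 + 5*(-287))) = 1/(14915 + (5 - 1435)) = 1/(14915 - 1430) = 1/13485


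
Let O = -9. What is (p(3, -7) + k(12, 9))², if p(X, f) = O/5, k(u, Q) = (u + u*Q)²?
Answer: 5182704081/25 ≈ 2.0731e+8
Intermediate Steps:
k(u, Q) = (u + Q*u)²
p(X, f) = -9/5
(p(3, -7) + k(12, 9))² = (-9/5 + 12²*(1 + 9)²)² = (-9/5 + 144*10²)² = (-9/5 + 144*100)² = (-9/5 + 14400)² = (71991/5)² = 5182704081/25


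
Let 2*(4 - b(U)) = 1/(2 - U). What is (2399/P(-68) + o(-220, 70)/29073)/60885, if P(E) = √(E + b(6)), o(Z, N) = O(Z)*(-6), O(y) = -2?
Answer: 4/590036535 - 4798*I*√1022/31112235 ≈ 6.7792e-9 - 0.0049301*I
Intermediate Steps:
b(U) = 4 - 1/(2*(2 - U))
o(Z, N) = 12 (o(Z, N) = -2*(-6) = 12)
P(E) = √(33/8 + E) (P(E) = √(E + (-15 + 8*6)/(2*(-2 + 6))) = √(E + (½)*(-15 + 48)/4) = √(E + (½)*(¼)*33) = √(E + 33/8) = √(33/8 + E))
(2399/P(-68) + o(-220, 70)/29073)/60885 = (2399/((√(66 + 16*(-68))/4)) + 12/29073)/60885 = (2399/((√(66 - 1088)/4)) + 12*(1/29073))*(1/60885) = (2399/((√(-1022)/4)) + 4/9691)*(1/60885) = (2399/(((I*√1022)/4)) + 4/9691)*(1/60885) = (2399/((I*√1022/4)) + 4/9691)*(1/60885) = (2399*(-2*I*√1022/511) + 4/9691)*(1/60885) = (-4798*I*√1022/511 + 4/9691)*(1/60885) = (4/9691 - 4798*I*√1022/511)*(1/60885) = 4/590036535 - 4798*I*√1022/31112235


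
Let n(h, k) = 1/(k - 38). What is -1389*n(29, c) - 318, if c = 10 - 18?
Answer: -13239/46 ≈ -287.80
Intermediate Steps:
c = -8
n(h, k) = 1/(-38 + k)
-1389*n(29, c) - 318 = -1389/(-38 - 8) - 318 = -1389/(-46) - 318 = -1389*(-1/46) - 318 = 1389/46 - 318 = -13239/46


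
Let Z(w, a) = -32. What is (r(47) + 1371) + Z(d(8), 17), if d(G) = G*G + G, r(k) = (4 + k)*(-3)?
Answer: 1186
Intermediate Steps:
r(k) = -12 - 3*k
d(G) = G + G² (d(G) = G² + G = G + G²)
(r(47) + 1371) + Z(d(8), 17) = ((-12 - 3*47) + 1371) - 32 = ((-12 - 141) + 1371) - 32 = (-153 + 1371) - 32 = 1218 - 32 = 1186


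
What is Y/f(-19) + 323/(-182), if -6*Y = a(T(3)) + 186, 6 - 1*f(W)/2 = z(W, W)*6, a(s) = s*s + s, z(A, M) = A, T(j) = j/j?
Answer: -62417/32760 ≈ -1.9053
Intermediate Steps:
T(j) = 1
a(s) = s + s**2 (a(s) = s**2 + s = s + s**2)
f(W) = 12 - 12*W (f(W) = 12 - 2*W*6 = 12 - 12*W)
Y = -94/3 (Y = -(1*(1 + 1) + 186)/6 = -(1*2 + 186)/6 = -(2 + 186)/6 = -1/6*188 = -94/3 ≈ -31.333)
Y/f(-19) + 323/(-182) = -94/(3*(12 - 12*(-19))) + 323/(-182) = -94/(3*(12 + 228)) + 323*(-1/182) = -94/3/240 - 323/182 = -94/3*1/240 - 323/182 = -47/360 - 323/182 = -62417/32760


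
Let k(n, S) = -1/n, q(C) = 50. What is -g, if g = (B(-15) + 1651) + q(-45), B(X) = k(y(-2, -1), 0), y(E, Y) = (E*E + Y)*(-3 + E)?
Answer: -25516/15 ≈ -1701.1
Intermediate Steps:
y(E, Y) = (-3 + E)*(Y + E²) (y(E, Y) = (E² + Y)*(-3 + E) = (Y + E²)*(-3 + E) = (-3 + E)*(Y + E²))
B(X) = 1/15 (B(X) = -1/((-2)³ - 3*(-1) - 3*(-2)² - 2*(-1)) = -1/(-8 + 3 - 3*4 + 2) = -1/(-8 + 3 - 12 + 2) = -1/(-15) = -1*(-1/15) = 1/15)
g = 25516/15 (g = (1/15 + 1651) + 50 = 24766/15 + 50 = 25516/15 ≈ 1701.1)
-g = -1*25516/15 = -25516/15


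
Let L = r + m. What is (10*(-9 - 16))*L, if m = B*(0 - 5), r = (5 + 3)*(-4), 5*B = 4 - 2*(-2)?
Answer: 10000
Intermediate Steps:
B = 8/5 (B = (4 - 2*(-2))/5 = (4 + 4)/5 = (⅕)*8 = 8/5 ≈ 1.6000)
r = -32 (r = 8*(-4) = -32)
m = -8 (m = 8*(0 - 5)/5 = (8/5)*(-5) = -8)
L = -40 (L = -32 - 8 = -40)
(10*(-9 - 16))*L = (10*(-9 - 16))*(-40) = (10*(-25))*(-40) = -250*(-40) = 10000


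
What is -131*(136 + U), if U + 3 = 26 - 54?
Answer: -13755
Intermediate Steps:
U = -31 (U = -3 + (26 - 54) = -3 - 28 = -31)
-131*(136 + U) = -131*(136 - 31) = -131*105 = -13755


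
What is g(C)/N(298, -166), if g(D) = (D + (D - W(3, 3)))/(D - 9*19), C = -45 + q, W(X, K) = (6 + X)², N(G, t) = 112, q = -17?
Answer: 205/26096 ≈ 0.0078556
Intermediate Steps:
C = -62 (C = -45 - 17 = -62)
g(D) = (-81 + 2*D)/(-171 + D) (g(D) = (D + (D - (6 + 3)²))/(D - 9*19) = (D + (D - 1*9²))/(D - 171) = (D + (D - 1*81))/(-171 + D) = (D + (D - 81))/(-171 + D) = (D + (-81 + D))/(-171 + D) = (-81 + 2*D)/(-171 + D))
g(C)/N(298, -166) = ((-81 + 2*(-62))/(-171 - 62))/112 = ((-81 - 124)/(-233))*(1/112) = -1/233*(-205)*(1/112) = (205/233)*(1/112) = 205/26096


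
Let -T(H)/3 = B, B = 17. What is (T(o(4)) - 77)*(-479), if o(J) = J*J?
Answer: 61312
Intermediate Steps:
o(J) = J²
T(H) = -51 (T(H) = -3*17 = -51)
(T(o(4)) - 77)*(-479) = (-51 - 77)*(-479) = -128*(-479) = 61312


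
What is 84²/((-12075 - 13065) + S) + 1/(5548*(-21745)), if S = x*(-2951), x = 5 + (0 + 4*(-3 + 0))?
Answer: -851244735043/540834768580 ≈ -1.5739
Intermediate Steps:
x = -7 (x = 5 + (0 + 4*(-3)) = 5 + (0 - 12) = 5 - 12 = -7)
S = 20657 (S = -7*(-2951) = 20657)
84²/((-12075 - 13065) + S) + 1/(5548*(-21745)) = 84²/((-12075 - 13065) + 20657) + 1/(5548*(-21745)) = 7056/(-25140 + 20657) + (1/5548)*(-1/21745) = 7056/(-4483) - 1/120641260 = 7056*(-1/4483) - 1/120641260 = -7056/4483 - 1/120641260 = -851244735043/540834768580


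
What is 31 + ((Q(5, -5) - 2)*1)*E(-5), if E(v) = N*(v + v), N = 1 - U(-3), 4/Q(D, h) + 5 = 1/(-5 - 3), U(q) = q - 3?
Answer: 9251/41 ≈ 225.63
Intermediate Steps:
U(q) = -3 + q
Q(D, h) = -32/41 (Q(D, h) = 4/(-5 + 1/(-5 - 3)) = 4/(-5 + 1/(-8)) = 4/(-5 - 1/8) = 4/(-41/8) = 4*(-8/41) = -32/41)
N = 7 (N = 1 - (-3 - 3) = 1 - 1*(-6) = 1 + 6 = 7)
E(v) = 14*v (E(v) = 7*(v + v) = 7*(2*v) = 14*v)
31 + ((Q(5, -5) - 2)*1)*E(-5) = 31 + ((-32/41 - 2)*1)*(14*(-5)) = 31 - 114/41*1*(-70) = 31 - 114/41*(-70) = 31 + 7980/41 = 9251/41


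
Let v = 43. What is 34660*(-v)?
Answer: -1490380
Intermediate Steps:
34660*(-v) = 34660*(-1*43) = 34660*(-43) = -1490380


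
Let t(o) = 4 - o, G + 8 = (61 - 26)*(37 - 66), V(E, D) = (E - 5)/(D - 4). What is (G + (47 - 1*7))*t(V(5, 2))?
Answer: -3932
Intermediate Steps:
V(E, D) = (-5 + E)/(-4 + D)
G = -1023 (G = -8 + (61 - 26)*(37 - 66) = -8 + 35*(-29) = -8 - 1015 = -1023)
(G + (47 - 1*7))*t(V(5, 2)) = (-1023 + (47 - 1*7))*(4 - (-5 + 5)/(-4 + 2)) = (-1023 + (47 - 7))*(4 - 0/(-2)) = (-1023 + 40)*(4 - (-1)*0/2) = -983*(4 - 1*0) = -983*(4 + 0) = -983*4 = -3932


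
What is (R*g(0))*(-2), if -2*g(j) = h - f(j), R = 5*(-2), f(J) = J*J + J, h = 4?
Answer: -40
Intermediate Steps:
f(J) = J + J**2 (f(J) = J**2 + J = J + J**2)
R = -10
g(j) = -2 + j*(1 + j)/2 (g(j) = -(4 - j*(1 + j))/2 = -2 + j*(1 + j)/2)
(R*g(0))*(-2) = -10*(-2 + (1/2)*0*(1 + 0))*(-2) = -10*(-2 + (1/2)*0*1)*(-2) = -10*(-2 + 0)*(-2) = -10*(-2)*(-2) = 20*(-2) = -40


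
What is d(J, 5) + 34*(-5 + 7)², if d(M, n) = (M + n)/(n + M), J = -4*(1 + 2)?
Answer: 137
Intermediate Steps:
J = -12 (J = -4*3 = -12)
d(M, n) = 1 (d(M, n) = (M + n)/(M + n) = 1)
d(J, 5) + 34*(-5 + 7)² = 1 + 34*(-5 + 7)² = 1 + 34*2² = 1 + 34*4 = 1 + 136 = 137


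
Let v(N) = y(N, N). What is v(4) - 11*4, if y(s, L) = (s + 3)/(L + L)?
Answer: -345/8 ≈ -43.125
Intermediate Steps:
y(s, L) = (3 + s)/(2*L) (y(s, L) = (3 + s)/((2*L)) = (3 + s)*(1/(2*L)) = (3 + s)/(2*L))
v(N) = (3 + N)/(2*N)
v(4) - 11*4 = (1/2)*(3 + 4)/4 - 11*4 = (1/2)*(1/4)*7 - 44 = 7/8 - 44 = -345/8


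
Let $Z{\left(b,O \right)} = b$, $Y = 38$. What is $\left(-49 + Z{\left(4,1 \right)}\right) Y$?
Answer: $-1710$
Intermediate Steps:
$\left(-49 + Z{\left(4,1 \right)}\right) Y = \left(-49 + 4\right) 38 = \left(-45\right) 38 = -1710$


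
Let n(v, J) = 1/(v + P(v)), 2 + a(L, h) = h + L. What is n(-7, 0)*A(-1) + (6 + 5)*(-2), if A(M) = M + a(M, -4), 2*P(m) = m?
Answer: -446/21 ≈ -21.238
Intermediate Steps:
P(m) = m/2
a(L, h) = -2 + L + h (a(L, h) = -2 + (h + L) = -2 + (L + h) = -2 + L + h)
n(v, J) = 2/(3*v) (n(v, J) = 1/(v + v/2) = 1/(3*v/2) = 2/(3*v))
A(M) = -6 + 2*M (A(M) = M + (-2 + M - 4) = M + (-6 + M) = -6 + 2*M)
n(-7, 0)*A(-1) + (6 + 5)*(-2) = ((2/3)/(-7))*(-6 + 2*(-1)) + (6 + 5)*(-2) = ((2/3)*(-1/7))*(-6 - 2) + 11*(-2) = -2/21*(-8) - 22 = 16/21 - 22 = -446/21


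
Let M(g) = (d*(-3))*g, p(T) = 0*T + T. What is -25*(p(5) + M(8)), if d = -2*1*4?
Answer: -4925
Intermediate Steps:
p(T) = T (p(T) = 0 + T = T)
d = -8 (d = -2*4 = -8)
M(g) = 24*g (M(g) = (-8*(-3))*g = 24*g)
-25*(p(5) + M(8)) = -25*(5 + 24*8) = -25*(5 + 192) = -25*197 = -4925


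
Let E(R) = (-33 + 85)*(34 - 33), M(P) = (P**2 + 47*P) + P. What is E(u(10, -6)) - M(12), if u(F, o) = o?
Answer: -668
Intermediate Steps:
M(P) = P**2 + 48*P
E(R) = 52 (E(R) = 52*1 = 52)
E(u(10, -6)) - M(12) = 52 - 12*(48 + 12) = 52 - 12*60 = 52 - 1*720 = 52 - 720 = -668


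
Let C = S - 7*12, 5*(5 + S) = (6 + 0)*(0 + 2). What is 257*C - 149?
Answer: -112026/5 ≈ -22405.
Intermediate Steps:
S = -13/5 (S = -5 + ((6 + 0)*(0 + 2))/5 = -5 + (6*2)/5 = -5 + (⅕)*12 = -5 + 12/5 = -13/5 ≈ -2.6000)
C = -433/5 (C = -13/5 - 7*12 = -13/5 - 84 = -433/5 ≈ -86.600)
257*C - 149 = 257*(-433/5) - 149 = -111281/5 - 149 = -112026/5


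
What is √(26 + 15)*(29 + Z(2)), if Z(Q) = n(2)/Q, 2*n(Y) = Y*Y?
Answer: 30*√41 ≈ 192.09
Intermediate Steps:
n(Y) = Y²/2 (n(Y) = (Y*Y)/2 = Y²/2)
Z(Q) = 2/Q (Z(Q) = ((½)*2²)/Q = ((½)*4)/Q = 2/Q)
√(26 + 15)*(29 + Z(2)) = √(26 + 15)*(29 + 2/2) = √41*(29 + 2*(½)) = √41*(29 + 1) = √41*30 = 30*√41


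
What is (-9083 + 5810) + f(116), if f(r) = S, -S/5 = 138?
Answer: -3963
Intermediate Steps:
S = -690 (S = -5*138 = -690)
f(r) = -690
(-9083 + 5810) + f(116) = (-9083 + 5810) - 690 = -3273 - 690 = -3963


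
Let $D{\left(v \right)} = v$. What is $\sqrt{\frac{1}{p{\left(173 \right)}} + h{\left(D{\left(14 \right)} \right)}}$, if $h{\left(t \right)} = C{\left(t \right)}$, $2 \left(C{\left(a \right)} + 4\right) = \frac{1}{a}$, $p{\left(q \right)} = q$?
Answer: $\frac{5 i \sqrt{928837}}{2422} \approx 1.9896 i$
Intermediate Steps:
$C{\left(a \right)} = -4 + \frac{1}{2 a}$
$h{\left(t \right)} = -4 + \frac{1}{2 t}$
$\sqrt{\frac{1}{p{\left(173 \right)}} + h{\left(D{\left(14 \right)} \right)}} = \sqrt{\frac{1}{173} - \left(4 - \frac{1}{2 \cdot 14}\right)} = \sqrt{\frac{1}{173} + \left(-4 + \frac{1}{2} \cdot \frac{1}{14}\right)} = \sqrt{\frac{1}{173} + \left(-4 + \frac{1}{28}\right)} = \sqrt{\frac{1}{173} - \frac{111}{28}} = \sqrt{- \frac{19175}{4844}} = \frac{5 i \sqrt{928837}}{2422}$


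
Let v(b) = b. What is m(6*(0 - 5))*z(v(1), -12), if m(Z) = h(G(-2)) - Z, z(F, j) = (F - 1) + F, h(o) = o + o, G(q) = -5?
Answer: 20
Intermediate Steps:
h(o) = 2*o
z(F, j) = -1 + 2*F (z(F, j) = (-1 + F) + F = -1 + 2*F)
m(Z) = -10 - Z (m(Z) = 2*(-5) - Z = -10 - Z)
m(6*(0 - 5))*z(v(1), -12) = (-10 - 6*(0 - 5))*(-1 + 2*1) = (-10 - 6*(-5))*(-1 + 2) = (-10 - 1*(-30))*1 = (-10 + 30)*1 = 20*1 = 20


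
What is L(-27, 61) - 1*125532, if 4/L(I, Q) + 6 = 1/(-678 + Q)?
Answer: -464847464/3703 ≈ -1.2553e+5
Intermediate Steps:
L(I, Q) = 4/(-6 + 1/(-678 + Q))
L(-27, 61) - 1*125532 = 4*(678 - 1*61)/(-4069 + 6*61) - 1*125532 = 4*(678 - 61)/(-4069 + 366) - 125532 = 4*617/(-3703) - 125532 = 4*(-1/3703)*617 - 125532 = -2468/3703 - 125532 = -464847464/3703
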